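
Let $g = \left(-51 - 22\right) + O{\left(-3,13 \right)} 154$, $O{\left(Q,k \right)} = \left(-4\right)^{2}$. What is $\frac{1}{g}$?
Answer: $\frac{1}{2391} \approx 0.00041824$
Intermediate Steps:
$O{\left(Q,k \right)} = 16$
$g = 2391$ ($g = \left(-51 - 22\right) + 16 \cdot 154 = \left(-51 - 22\right) + 2464 = -73 + 2464 = 2391$)
$\frac{1}{g} = \frac{1}{2391}$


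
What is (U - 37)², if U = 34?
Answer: 9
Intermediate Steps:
(U - 37)² = (34 - 37)² = (-3)² = 9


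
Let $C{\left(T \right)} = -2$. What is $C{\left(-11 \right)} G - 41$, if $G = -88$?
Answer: $135$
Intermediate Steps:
$C{\left(-11 \right)} G - 41 = \left(-2\right) \left(-88\right) - 41 = 176 - 41 = 135$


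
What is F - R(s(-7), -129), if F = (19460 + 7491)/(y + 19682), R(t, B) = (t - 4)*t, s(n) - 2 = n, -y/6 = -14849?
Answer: -4867969/108776 ≈ -44.752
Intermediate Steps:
y = 89094 (y = -6*(-14849) = 89094)
s(n) = 2 + n
R(t, B) = t*(-4 + t) (R(t, B) = (-4 + t)*t = t*(-4 + t))
F = 26951/108776 (F = (19460 + 7491)/(89094 + 19682) = 26951/108776 ≈ 0.24777)
F - R(s(-7), -129) = 26951/108776 - (2 - 7)*(-4 + (2 - 7)) = 26951/108776 - (-5)*(-4 - 5) = 26951/108776 - (-5)*(-9) = 26951/108776 - 1*45 = 26951/108776 - 45 = -4867969/108776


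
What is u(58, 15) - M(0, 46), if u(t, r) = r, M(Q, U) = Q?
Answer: 15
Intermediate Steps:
u(58, 15) - M(0, 46) = 15 - 1*0 = 15 + 0 = 15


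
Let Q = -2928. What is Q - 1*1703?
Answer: -4631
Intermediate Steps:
Q - 1*1703 = -2928 - 1*1703 = -2928 - 1703 = -4631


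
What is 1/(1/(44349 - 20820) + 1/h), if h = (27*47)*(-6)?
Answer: -59716602/5305 ≈ -11257.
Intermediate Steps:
h = -7614 (h = 1269*(-6) = -7614)
1/(1/(44349 - 20820) + 1/h) = 1/(1/(44349 - 20820) + 1/(-7614)) = 1/(1/23529 - 1/7614) = 1/(-5305/59716602) = -59716602/5305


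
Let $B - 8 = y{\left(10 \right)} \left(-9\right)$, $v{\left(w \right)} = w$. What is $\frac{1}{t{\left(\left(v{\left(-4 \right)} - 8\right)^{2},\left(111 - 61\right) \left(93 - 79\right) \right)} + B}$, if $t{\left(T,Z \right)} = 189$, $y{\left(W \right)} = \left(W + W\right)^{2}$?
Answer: $- \frac{1}{3403} \approx -0.00029386$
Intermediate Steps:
$y{\left(W \right)} = 4 W^{2}$ ($y{\left(W \right)} = \left(2 W\right)^{2} = 4 W^{2}$)
$B = -3592$ ($B = 8 + 4 \cdot 10^{2} \left(-9\right) = 8 + 4 \cdot 100 \left(-9\right) = 8 + 400 \left(-9\right) = 8 - 3600 = -3592$)
$\frac{1}{t{\left(\left(v{\left(-4 \right)} - 8\right)^{2},\left(111 - 61\right) \left(93 - 79\right) \right)} + B} = \frac{1}{189 - 3592} = \frac{1}{-3403} = - \frac{1}{3403}$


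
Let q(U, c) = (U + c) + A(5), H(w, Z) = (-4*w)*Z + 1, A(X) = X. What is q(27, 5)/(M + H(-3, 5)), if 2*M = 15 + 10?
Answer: 74/147 ≈ 0.50340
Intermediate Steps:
H(w, Z) = 1 - 4*Z*w (H(w, Z) = -4*Z*w + 1 = 1 - 4*Z*w)
M = 25/2 (M = (15 + 10)/2 = (½)*25 = 25/2 ≈ 12.500)
q(U, c) = 5 + U + c (q(U, c) = (U + c) + 5 = 5 + U + c)
q(27, 5)/(M + H(-3, 5)) = (5 + 27 + 5)/(25/2 + (1 - 4*5*(-3))) = 37/(25/2 + (1 + 60)) = 37/(25/2 + 61) = 37/(147/2) = (2/147)*37 = 74/147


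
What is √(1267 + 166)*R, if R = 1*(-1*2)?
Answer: -2*√1433 ≈ -75.710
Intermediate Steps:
R = -2 (R = 1*(-2) = -2)
√(1267 + 166)*R = √(1267 + 166)*(-2) = √1433*(-2) = -2*√1433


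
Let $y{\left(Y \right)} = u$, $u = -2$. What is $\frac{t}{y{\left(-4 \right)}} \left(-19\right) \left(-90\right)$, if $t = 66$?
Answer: $-56430$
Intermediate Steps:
$y{\left(Y \right)} = -2$
$\frac{t}{y{\left(-4 \right)}} \left(-19\right) \left(-90\right) = \frac{66}{-2} \left(-19\right) \left(-90\right) = 66 \left(- \frac{1}{2}\right) \left(-19\right) \left(-90\right) = \left(-33\right) \left(-19\right) \left(-90\right) = 627 \left(-90\right) = -56430$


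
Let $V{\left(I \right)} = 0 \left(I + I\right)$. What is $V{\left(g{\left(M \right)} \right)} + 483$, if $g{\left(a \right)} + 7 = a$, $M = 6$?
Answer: $483$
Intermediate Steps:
$g{\left(a \right)} = -7 + a$
$V{\left(I \right)} = 0$ ($V{\left(I \right)} = 0 \cdot 2 I = 0$)
$V{\left(g{\left(M \right)} \right)} + 483 = 0 + 483 = 483$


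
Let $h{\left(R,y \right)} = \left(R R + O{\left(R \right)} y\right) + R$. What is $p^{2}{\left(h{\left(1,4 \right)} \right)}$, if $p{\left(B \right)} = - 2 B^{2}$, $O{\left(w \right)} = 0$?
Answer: $64$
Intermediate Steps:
$h{\left(R,y \right)} = R + R^{2}$ ($h{\left(R,y \right)} = \left(R R + 0 y\right) + R = \left(R^{2} + 0\right) + R = R^{2} + R = R + R^{2}$)
$p^{2}{\left(h{\left(1,4 \right)} \right)} = \left(- 2 \left(1 \left(1 + 1\right)\right)^{2}\right)^{2} = \left(- 2 \left(1 \cdot 2\right)^{2}\right)^{2} = \left(- 2 \cdot 2^{2}\right)^{2} = \left(\left(-2\right) 4\right)^{2} = \left(-8\right)^{2} = 64$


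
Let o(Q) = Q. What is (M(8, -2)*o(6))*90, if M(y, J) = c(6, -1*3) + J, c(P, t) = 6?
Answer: 2160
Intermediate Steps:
M(y, J) = 6 + J
(M(8, -2)*o(6))*90 = ((6 - 2)*6)*90 = (4*6)*90 = 24*90 = 2160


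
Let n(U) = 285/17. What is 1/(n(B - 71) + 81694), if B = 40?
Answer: 17/1389083 ≈ 1.2238e-5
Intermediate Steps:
n(U) = 285/17 (n(U) = 285*(1/17) = 285/17)
1/(n(B - 71) + 81694) = 1/(285/17 + 81694) = 1/(1389083/17) = 17/1389083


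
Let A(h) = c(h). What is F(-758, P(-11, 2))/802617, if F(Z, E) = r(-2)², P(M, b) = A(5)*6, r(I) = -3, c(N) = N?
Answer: 3/267539 ≈ 1.1213e-5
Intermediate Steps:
A(h) = h
P(M, b) = 30 (P(M, b) = 5*6 = 30)
F(Z, E) = 9 (F(Z, E) = (-3)² = 9)
F(-758, P(-11, 2))/802617 = 9/802617 = 9*(1/802617) = 3/267539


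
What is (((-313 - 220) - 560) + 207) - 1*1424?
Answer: -2310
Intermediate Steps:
(((-313 - 220) - 560) + 207) - 1*1424 = ((-533 - 560) + 207) - 1424 = (-1093 + 207) - 1424 = -886 - 1424 = -2310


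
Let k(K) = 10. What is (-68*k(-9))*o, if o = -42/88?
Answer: 3570/11 ≈ 324.55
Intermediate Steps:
o = -21/44 (o = -42*1/88 = -21/44 ≈ -0.47727)
(-68*k(-9))*o = -68*10*(-21/44) = -680*(-21/44) = 3570/11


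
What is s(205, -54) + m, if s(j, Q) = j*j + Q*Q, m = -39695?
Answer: 5246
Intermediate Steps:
s(j, Q) = Q² + j² (s(j, Q) = j² + Q² = Q² + j²)
s(205, -54) + m = ((-54)² + 205²) - 39695 = (2916 + 42025) - 39695 = 44941 - 39695 = 5246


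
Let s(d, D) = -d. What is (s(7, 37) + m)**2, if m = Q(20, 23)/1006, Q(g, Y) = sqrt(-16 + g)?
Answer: 12390400/253009 ≈ 48.972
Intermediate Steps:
m = 1/503 (m = sqrt(-16 + 20)/1006 = sqrt(4)*(1/1006) = 2*(1/1006) = 1/503 ≈ 0.0019881)
(s(7, 37) + m)**2 = (-1*7 + 1/503)**2 = (-7 + 1/503)**2 = (-3520/503)**2 = 12390400/253009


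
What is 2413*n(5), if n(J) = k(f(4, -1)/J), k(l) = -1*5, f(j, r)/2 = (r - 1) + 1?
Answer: -12065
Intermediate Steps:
f(j, r) = 2*r (f(j, r) = 2*((r - 1) + 1) = 2*((-1 + r) + 1) = 2*r)
k(l) = -5
n(J) = -5
2413*n(5) = 2413*(-5) = -12065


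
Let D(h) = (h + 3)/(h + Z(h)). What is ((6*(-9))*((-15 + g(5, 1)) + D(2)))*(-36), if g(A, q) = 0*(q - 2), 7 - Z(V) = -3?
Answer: -28350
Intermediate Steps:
Z(V) = 10 (Z(V) = 7 - 1*(-3) = 7 + 3 = 10)
g(A, q) = 0 (g(A, q) = 0*(-2 + q) = 0)
D(h) = (3 + h)/(10 + h) (D(h) = (h + 3)/(h + 10) = (3 + h)/(10 + h))
((6*(-9))*((-15 + g(5, 1)) + D(2)))*(-36) = ((6*(-9))*((-15 + 0) + (3 + 2)/(10 + 2)))*(-36) = -54*(-15 + 5/12)*(-36) = -54*(-175/12)*(-36) = (1575/2)*(-36) = -28350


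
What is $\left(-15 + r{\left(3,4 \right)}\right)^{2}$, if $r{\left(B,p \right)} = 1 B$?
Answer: $144$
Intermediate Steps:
$r{\left(B,p \right)} = B$
$\left(-15 + r{\left(3,4 \right)}\right)^{2} = \left(-15 + 3\right)^{2} = \left(-12\right)^{2} = 144$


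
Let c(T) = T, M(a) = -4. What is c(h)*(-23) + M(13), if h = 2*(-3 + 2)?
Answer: 42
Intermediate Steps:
h = -2 (h = 2*(-1) = -2)
c(h)*(-23) + M(13) = -2*(-23) - 4 = 46 - 4 = 42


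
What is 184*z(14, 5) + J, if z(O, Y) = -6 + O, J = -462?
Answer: 1010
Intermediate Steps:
184*z(14, 5) + J = 184*(-6 + 14) - 462 = 184*8 - 462 = 1472 - 462 = 1010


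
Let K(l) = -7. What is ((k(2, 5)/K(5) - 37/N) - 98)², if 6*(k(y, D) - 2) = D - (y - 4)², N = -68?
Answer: 19490672881/2039184 ≈ 9558.1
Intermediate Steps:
k(y, D) = 2 - (-4 + y)²/6 + D/6 (k(y, D) = 2 + (D - (y - 4)²)/6 = 2 + (D - (-4 + y)²)/6 = 2 + (-(-4 + y)²/6 + D/6) = 2 - (-4 + y)²/6 + D/6)
((k(2, 5)/K(5) - 37/N) - 98)² = (((2 - (-4 + 2)²/6 + (⅙)*5)/(-7) - 37/(-68)) - 98)² = (((2 - ⅙*(-2)² + ⅚)*(-⅐) - 37*(-1/68)) - 98)² = (((2 - ⅙*4 + ⅚)*(-⅐) + 37/68) - 98)² = (((2 - ⅔ + ⅚)*(-⅐) + 37/68) - 98)² = (((13/6)*(-⅐) + 37/68) - 98)² = ((-13/42 + 37/68) - 98)² = (335/1428 - 98)² = (-139609/1428)² = 19490672881/2039184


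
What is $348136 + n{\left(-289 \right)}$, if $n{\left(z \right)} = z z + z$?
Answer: $431368$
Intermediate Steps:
$n{\left(z \right)} = z + z^{2}$ ($n{\left(z \right)} = z^{2} + z = z + z^{2}$)
$348136 + n{\left(-289 \right)} = 348136 - 289 \left(1 - 289\right) = 348136 - -83232 = 348136 + 83232 = 431368$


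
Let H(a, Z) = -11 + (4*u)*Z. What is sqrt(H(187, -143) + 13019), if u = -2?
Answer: 2*sqrt(3538) ≈ 118.96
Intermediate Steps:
H(a, Z) = -11 - 8*Z (H(a, Z) = -11 + (4*(-2))*Z = -11 - 8*Z)
sqrt(H(187, -143) + 13019) = sqrt((-11 - 8*(-143)) + 13019) = sqrt((-11 + 1144) + 13019) = sqrt(1133 + 13019) = sqrt(14152) = 2*sqrt(3538)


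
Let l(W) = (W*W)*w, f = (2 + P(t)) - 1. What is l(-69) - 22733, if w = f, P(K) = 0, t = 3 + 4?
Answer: -17972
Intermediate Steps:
t = 7
f = 1 (f = (2 + 0) - 1 = 2 - 1 = 1)
w = 1
l(W) = W² (l(W) = (W*W)*1 = W²*1 = W²)
l(-69) - 22733 = (-69)² - 22733 = 4761 - 22733 = -17972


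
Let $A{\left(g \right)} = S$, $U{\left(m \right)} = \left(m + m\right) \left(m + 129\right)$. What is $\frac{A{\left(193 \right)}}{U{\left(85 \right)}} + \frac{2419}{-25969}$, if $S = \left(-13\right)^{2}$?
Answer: $- \frac{83614459}{944752220} \approx -0.088504$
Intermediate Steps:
$U{\left(m \right)} = 2 m \left(129 + m\right)$
$S = 169$
$A{\left(g \right)} = 169$
$\frac{A{\left(193 \right)}}{U{\left(85 \right)}} + \frac{2419}{-25969} = \frac{169}{2 \cdot 85 \left(129 + 85\right)} + \frac{2419}{-25969} = \frac{169}{2 \cdot 85 \cdot 214} + 2419 \left(- \frac{1}{25969}\right) = \frac{169}{36380} - \frac{2419}{25969} = - \frac{83614459}{944752220}$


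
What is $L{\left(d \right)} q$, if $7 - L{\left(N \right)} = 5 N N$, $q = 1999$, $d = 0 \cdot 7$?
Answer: $13993$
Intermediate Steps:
$d = 0$
$L{\left(N \right)} = 7 - 5 N^{2}$ ($L{\left(N \right)} = 7 - 5 N N = 7 - 5 N^{2}$)
$L{\left(d \right)} q = \left(7 - 5 \cdot 0^{2}\right) 1999 = \left(7 - 0\right) 1999 = \left(7 + 0\right) 1999 = 7 \cdot 1999 = 13993$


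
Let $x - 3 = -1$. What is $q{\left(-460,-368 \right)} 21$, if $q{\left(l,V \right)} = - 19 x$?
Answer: $-798$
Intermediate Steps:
$x = 2$ ($x = 3 - 1 = 2$)
$q{\left(l,V \right)} = -38$ ($q{\left(l,V \right)} = \left(-19\right) 2 = -38$)
$q{\left(-460,-368 \right)} 21 = \left(-38\right) 21 = -798$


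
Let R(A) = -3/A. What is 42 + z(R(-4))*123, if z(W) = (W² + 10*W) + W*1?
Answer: 18015/16 ≈ 1125.9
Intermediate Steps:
z(W) = W² + 11*W (z(W) = (W² + 10*W) + W = W² + 11*W)
42 + z(R(-4))*123 = 42 + ((-3/(-4))*(11 - 3/(-4)))*123 = 42 + ((-3*(-¼))*(11 - 3*(-¼)))*123 = 42 + (3*(11 + ¾)/4)*123 = 42 + ((¾)*(47/4))*123 = 42 + (141/16)*123 = 42 + 17343/16 = 18015/16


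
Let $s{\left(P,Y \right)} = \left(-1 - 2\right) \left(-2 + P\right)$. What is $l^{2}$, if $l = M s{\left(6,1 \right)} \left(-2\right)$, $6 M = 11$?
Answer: $1936$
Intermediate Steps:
$M = \frac{11}{6}$ ($M = \frac{1}{6} \cdot 11 = \frac{11}{6} \approx 1.8333$)
$s{\left(P,Y \right)} = 6 - 3 P$ ($s{\left(P,Y \right)} = - 3 \left(-2 + P\right) = 6 - 3 P$)
$l = 44$ ($l = \frac{11 \left(6 - 18\right)}{6} \left(-2\right) = \frac{11}{6} \left(-12\right) \left(-2\right) = \left(-22\right) \left(-2\right) = 44$)
$l^{2} = 44^{2} = 1936$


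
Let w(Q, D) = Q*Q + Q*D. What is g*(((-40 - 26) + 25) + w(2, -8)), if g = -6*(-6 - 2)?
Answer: -2544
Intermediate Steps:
w(Q, D) = Q² + D*Q
g = 48 (g = -6*(-8) = 48)
g*(((-40 - 26) + 25) + w(2, -8)) = 48*(((-40 - 26) + 25) + 2*(-8 + 2)) = 48*((-66 + 25) + 2*(-6)) = 48*(-41 - 12) = 48*(-53) = -2544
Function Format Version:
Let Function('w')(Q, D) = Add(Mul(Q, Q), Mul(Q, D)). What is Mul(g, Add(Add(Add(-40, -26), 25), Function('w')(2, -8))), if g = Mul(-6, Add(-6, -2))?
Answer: -2544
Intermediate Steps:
Function('w')(Q, D) = Add(Pow(Q, 2), Mul(D, Q))
g = 48 (g = Mul(-6, -8) = 48)
Mul(g, Add(Add(Add(-40, -26), 25), Function('w')(2, -8))) = Mul(48, Add(Add(Add(-40, -26), 25), Mul(2, Add(-8, 2)))) = Mul(48, Add(Add(-66, 25), Mul(2, -6))) = Mul(48, Add(-41, -12)) = Mul(48, -53) = -2544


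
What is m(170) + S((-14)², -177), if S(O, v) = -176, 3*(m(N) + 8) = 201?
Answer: -117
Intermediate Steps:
m(N) = 59 (m(N) = -8 + (⅓)*201 = -8 + 67 = 59)
m(170) + S((-14)², -177) = 59 - 176 = -117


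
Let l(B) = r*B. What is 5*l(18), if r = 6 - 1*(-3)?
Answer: 810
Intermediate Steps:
r = 9 (r = 6 + 3 = 9)
l(B) = 9*B
5*l(18) = 5*(9*18) = 5*162 = 810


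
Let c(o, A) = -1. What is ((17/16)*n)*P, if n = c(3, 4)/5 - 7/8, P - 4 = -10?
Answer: 2193/320 ≈ 6.8531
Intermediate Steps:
P = -6 (P = 4 - 10 = -6)
n = -43/40 (n = -1/5 - 7/8 = -1*⅕ - 7*⅛ = -⅕ - 7/8 = -43/40 ≈ -1.0750)
((17/16)*n)*P = ((17/16)*(-43/40))*(-6) = -731/640*(-6) = 2193/320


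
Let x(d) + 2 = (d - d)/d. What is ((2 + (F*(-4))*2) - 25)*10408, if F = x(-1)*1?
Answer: -72856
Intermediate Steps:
x(d) = -2 (x(d) = -2 + (d - d)/d = -2 + 0/d = -2 + 0 = -2)
F = -2 (F = -2*1 = -2)
((2 + (F*(-4))*2) - 25)*10408 = ((2 - 2*(-4)*2) - 25)*10408 = ((2 + 8*2) - 25)*10408 = ((2 + 16) - 25)*10408 = (18 - 25)*10408 = -7*10408 = -72856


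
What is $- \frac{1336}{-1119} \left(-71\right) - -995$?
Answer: $\frac{1018549}{1119} \approx 910.23$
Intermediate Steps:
$- \frac{1336}{-1119} \left(-71\right) - -995 = \left(-1336\right) \left(- \frac{1}{1119}\right) \left(-71\right) + 995 = \frac{1336}{1119} \left(-71\right) + 995 = - \frac{94856}{1119} + 995 = \frac{1018549}{1119}$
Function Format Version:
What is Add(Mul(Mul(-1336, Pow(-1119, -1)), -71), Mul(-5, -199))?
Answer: Rational(1018549, 1119) ≈ 910.23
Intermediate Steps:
Add(Mul(Mul(-1336, Pow(-1119, -1)), -71), Mul(-5, -199)) = Add(Mul(Mul(-1336, Rational(-1, 1119)), -71), 995) = Add(Mul(Rational(1336, 1119), -71), 995) = Add(Rational(-94856, 1119), 995) = Rational(1018549, 1119)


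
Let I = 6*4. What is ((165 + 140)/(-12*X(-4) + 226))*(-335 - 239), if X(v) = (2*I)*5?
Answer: 87535/1327 ≈ 65.965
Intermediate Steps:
I = 24
X(v) = 240 (X(v) = (2*24)*5 = 48*5 = 240)
((165 + 140)/(-12*X(-4) + 226))*(-335 - 239) = ((165 + 140)/(-12*240 + 226))*(-335 - 239) = (305/(-2880 + 226))*(-574) = (305/(-2654))*(-574) = (305*(-1/2654))*(-574) = -305/2654*(-574) = 87535/1327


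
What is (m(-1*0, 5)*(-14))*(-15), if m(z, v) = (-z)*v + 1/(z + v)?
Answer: 42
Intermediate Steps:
m(z, v) = 1/(v + z) - v*z (m(z, v) = -v*z + 1/(v + z) = 1/(v + z) - v*z)
(m(-1*0, 5)*(-14))*(-15) = (((1 - 1*5*(-1*0)² - 1*(-1*0)*5²)/(5 - 1*0))*(-14))*(-15) = (((1 - 1*5*0² - 1*0*25)/(5 + 0))*(-14))*(-15) = (((1 - 1*5*0 + 0)/5)*(-14))*(-15) = (((1 + 0 + 0)/5)*(-14))*(-15) = (((⅕)*1)*(-14))*(-15) = ((⅕)*(-14))*(-15) = -14/5*(-15) = 42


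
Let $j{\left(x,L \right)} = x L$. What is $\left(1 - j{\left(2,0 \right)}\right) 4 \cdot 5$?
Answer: $20$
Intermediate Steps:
$j{\left(x,L \right)} = L x$
$\left(1 - j{\left(2,0 \right)}\right) 4 \cdot 5 = \left(1 - 0 \cdot 2\right) 4 \cdot 5 = \left(1 - 0\right) 4 \cdot 5 = \left(1 + 0\right) 4 \cdot 5 = 1 \cdot 4 \cdot 5 = 4 \cdot 5 = 20$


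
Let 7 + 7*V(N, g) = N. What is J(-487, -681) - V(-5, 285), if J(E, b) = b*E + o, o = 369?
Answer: 2324124/7 ≈ 3.3202e+5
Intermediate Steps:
J(E, b) = 369 + E*b (J(E, b) = b*E + 369 = E*b + 369 = 369 + E*b)
V(N, g) = -1 + N/7
J(-487, -681) - V(-5, 285) = (369 - 487*(-681)) - (-1 + (⅐)*(-5)) = (369 + 331647) - (-1 - 5/7) = 332016 - 1*(-12/7) = 332016 + 12/7 = 2324124/7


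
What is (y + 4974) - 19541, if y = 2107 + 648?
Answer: -11812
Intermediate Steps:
y = 2755
(y + 4974) - 19541 = (2755 + 4974) - 19541 = 7729 - 19541 = -11812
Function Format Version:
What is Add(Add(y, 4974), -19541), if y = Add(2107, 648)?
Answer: -11812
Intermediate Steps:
y = 2755
Add(Add(y, 4974), -19541) = Add(Add(2755, 4974), -19541) = Add(7729, -19541) = -11812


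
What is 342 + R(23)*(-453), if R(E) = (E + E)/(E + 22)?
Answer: -1816/15 ≈ -121.07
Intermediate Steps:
R(E) = 2*E/(22 + E) (R(E) = (2*E)/(22 + E) = 2*E/(22 + E))
342 + R(23)*(-453) = 342 + (2*23/(22 + 23))*(-453) = 342 + (2*23/45)*(-453) = 342 + (2*23*(1/45))*(-453) = 342 + (46/45)*(-453) = 342 - 6946/15 = -1816/15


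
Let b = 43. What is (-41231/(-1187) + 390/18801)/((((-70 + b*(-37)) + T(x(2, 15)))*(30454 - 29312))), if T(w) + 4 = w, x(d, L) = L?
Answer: -258548987/14017173914700 ≈ -1.8445e-5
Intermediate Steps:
T(w) = -4 + w
(-41231/(-1187) + 390/18801)/((((-70 + b*(-37)) + T(x(2, 15)))*(30454 - 29312))) = (-41231/(-1187) + 390/18801)/((((-70 + 43*(-37)) + (-4 + 15))*(30454 - 29312))) = (-41231*(-1/1187) + 390*(1/18801))/((((-70 - 1591) + 11)*1142)) = (41231/1187 + 130/6267)/(((-1661 + 11)*1142)) = 258548987/(7438929*((-1650*1142))) = (258548987/7438929)/(-1884300) = (258548987/7438929)*(-1/1884300) = -258548987/14017173914700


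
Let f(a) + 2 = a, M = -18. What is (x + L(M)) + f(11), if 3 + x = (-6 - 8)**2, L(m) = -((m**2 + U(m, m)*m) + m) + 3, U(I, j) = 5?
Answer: -11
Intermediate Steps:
f(a) = -2 + a
L(m) = 3 - m**2 - 6*m (L(m) = -((m**2 + 5*m) + m) + 3 = -(m**2 + 6*m) + 3 = (-m**2 - 6*m) + 3 = 3 - m**2 - 6*m)
x = 193 (x = -3 + (-6 - 8)**2 = -3 + (-14)**2 = -3 + 196 = 193)
(x + L(M)) + f(11) = (193 + (3 - 1*(-18)**2 - 6*(-18))) + (-2 + 11) = (193 + (3 - 1*324 + 108)) + 9 = (193 + (3 - 324 + 108)) + 9 = (193 - 213) + 9 = -20 + 9 = -11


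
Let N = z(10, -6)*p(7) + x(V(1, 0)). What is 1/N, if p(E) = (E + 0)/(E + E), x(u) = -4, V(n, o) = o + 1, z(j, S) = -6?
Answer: -⅐ ≈ -0.14286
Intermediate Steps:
V(n, o) = 1 + o
p(E) = ½ (p(E) = E/((2*E)) = E*(1/(2*E)) = ½)
N = -7 (N = -6*½ - 4 = -3 - 4 = -7)
1/N = 1/(-7) = -⅐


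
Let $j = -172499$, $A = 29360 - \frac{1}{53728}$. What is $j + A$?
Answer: $- \frac{7690572193}{53728} \approx -1.4314 \cdot 10^{5}$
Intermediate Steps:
$A = \frac{1577454079}{53728}$ ($A = 29360 - \frac{1}{53728} = \frac{1577454079}{53728} \approx 29360.0$)
$j + A = -172499 + \frac{1577454079}{53728} = - \frac{7690572193}{53728}$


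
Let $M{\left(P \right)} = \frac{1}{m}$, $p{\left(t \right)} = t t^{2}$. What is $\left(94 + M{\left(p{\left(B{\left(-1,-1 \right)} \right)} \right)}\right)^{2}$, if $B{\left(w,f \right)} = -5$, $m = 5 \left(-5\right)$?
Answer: $\frac{5517801}{625} \approx 8828.5$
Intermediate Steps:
$m = -25$
$p{\left(t \right)} = t^{3}$
$M{\left(P \right)} = - \frac{1}{25}$ ($M{\left(P \right)} = \frac{1}{-25} = - \frac{1}{25}$)
$\left(94 + M{\left(p{\left(B{\left(-1,-1 \right)} \right)} \right)}\right)^{2} = \left(94 - \frac{1}{25}\right)^{2} = \left(\frac{2349}{25}\right)^{2} = \frac{5517801}{625}$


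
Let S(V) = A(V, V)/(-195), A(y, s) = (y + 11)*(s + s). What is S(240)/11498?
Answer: -4016/74737 ≈ -0.053735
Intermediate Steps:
A(y, s) = 2*s*(11 + y) (A(y, s) = (11 + y)*(2*s) = 2*s*(11 + y))
S(V) = -2*V*(11 + V)/195 (S(V) = (2*V*(11 + V))/(-195) = (2*V*(11 + V))*(-1/195) = -2*V*(11 + V)/195)
S(240)/11498 = -2/195*240*(11 + 240)/11498 = -2/195*240*251*(1/11498) = -8032/13*1/11498 = -4016/74737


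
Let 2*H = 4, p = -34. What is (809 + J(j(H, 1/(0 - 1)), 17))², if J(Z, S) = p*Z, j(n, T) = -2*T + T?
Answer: 600625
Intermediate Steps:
H = 2 (H = (½)*4 = 2)
j(n, T) = -T
J(Z, S) = -34*Z
(809 + J(j(H, 1/(0 - 1)), 17))² = (809 - (-34)/(0 - 1))² = (809 - (-34)/(-1))² = (809 - (-34)*(-1))² = (809 - 34*1)² = (809 - 34)² = 775² = 600625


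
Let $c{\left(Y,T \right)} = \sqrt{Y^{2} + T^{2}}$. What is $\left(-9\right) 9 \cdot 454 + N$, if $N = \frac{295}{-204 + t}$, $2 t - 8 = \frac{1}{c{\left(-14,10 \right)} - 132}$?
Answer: $- \frac{100786337177054}{2740585601} + \frac{1180 \sqrt{74}}{2740585601} \approx -36776.0$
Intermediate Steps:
$c{\left(Y,T \right)} = \sqrt{T^{2} + Y^{2}}$
$t = 4 + \frac{1}{2 \left(-132 + 2 \sqrt{74}\right)}$ ($t = 4 + \frac{1}{2 \left(\sqrt{10^{2} + \left(-14\right)^{2}} - 132\right)} = 4 + \frac{1}{2 \left(\sqrt{100 + 196} - 132\right)} = 4 + \frac{1}{2 \left(\sqrt{296} - 132\right)} = 4 + \frac{1}{2 \left(2 \sqrt{74} - 132\right)} = 4 + \frac{1}{2 \left(-132 + 2 \sqrt{74}\right)} \approx 3.9956$)
$N = \frac{295}{- \frac{1712833}{8564} - \frac{\sqrt{74}}{17128}}$ ($N = \frac{295}{-204 + \left(\frac{34223}{8564} - \frac{\sqrt{74}}{17128}\right)} = \frac{295}{- \frac{1712833}{8564} - \frac{\sqrt{74}}{17128}} \approx -1.475$)
$\left(-9\right) 9 \cdot 454 + N = \left(-9\right) 9 \cdot 454 - \left(\frac{4042285880}{2740585601} - \frac{1180 \sqrt{74}}{2740585601}\right) = \left(-81\right) 454 - \left(\frac{4042285880}{2740585601} - \frac{1180 \sqrt{74}}{2740585601}\right) = -36774 - \left(\frac{4042285880}{2740585601} - \frac{1180 \sqrt{74}}{2740585601}\right) = - \frac{100786337177054}{2740585601} + \frac{1180 \sqrt{74}}{2740585601}$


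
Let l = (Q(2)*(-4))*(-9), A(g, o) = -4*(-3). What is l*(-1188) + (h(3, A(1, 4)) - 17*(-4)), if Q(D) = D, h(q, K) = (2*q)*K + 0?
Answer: -85396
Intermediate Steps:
A(g, o) = 12
h(q, K) = 2*K*q (h(q, K) = 2*K*q + 0 = 2*K*q)
l = 72 (l = (2*(-4))*(-9) = -8*(-9) = 72)
l*(-1188) + (h(3, A(1, 4)) - 17*(-4)) = 72*(-1188) + (2*12*3 - 17*(-4)) = -85536 + (72 + 68) = -85536 + 140 = -85396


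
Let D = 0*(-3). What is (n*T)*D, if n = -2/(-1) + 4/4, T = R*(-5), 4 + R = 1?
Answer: 0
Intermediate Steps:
R = -3 (R = -4 + 1 = -3)
T = 15 (T = -3*(-5) = 15)
n = 3 (n = -2*(-1) + 4*(¼) = 2 + 1 = 3)
D = 0
(n*T)*D = (3*15)*0 = 45*0 = 0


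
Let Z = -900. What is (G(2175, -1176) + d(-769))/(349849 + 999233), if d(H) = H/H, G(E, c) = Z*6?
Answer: -5399/1349082 ≈ -0.0040020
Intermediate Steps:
G(E, c) = -5400 (G(E, c) = -900*6 = -5400)
d(H) = 1
(G(2175, -1176) + d(-769))/(349849 + 999233) = (-5400 + 1)/(349849 + 999233) = -5399/1349082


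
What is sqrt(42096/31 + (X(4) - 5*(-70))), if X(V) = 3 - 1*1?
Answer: 4*sqrt(102703)/31 ≈ 41.351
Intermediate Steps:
X(V) = 2 (X(V) = 3 - 1 = 2)
sqrt(42096/31 + (X(4) - 5*(-70))) = sqrt(42096/31 + (2 - 5*(-70))) = sqrt(42096*(1/31) + (2 + 350)) = sqrt(42096/31 + 352) = sqrt(53008/31) = 4*sqrt(102703)/31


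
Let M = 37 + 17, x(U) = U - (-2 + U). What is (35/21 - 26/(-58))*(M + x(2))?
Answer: 10304/87 ≈ 118.44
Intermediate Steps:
x(U) = 2 (x(U) = U + (2 - U) = 2)
M = 54
(35/21 - 26/(-58))*(M + x(2)) = (35/21 - 26/(-58))*(54 + 2) = (35*(1/21) - 26*(-1/58))*56 = (5/3 + 13/29)*56 = (184/87)*56 = 10304/87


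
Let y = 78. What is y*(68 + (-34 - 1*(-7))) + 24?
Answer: 3222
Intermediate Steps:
y*(68 + (-34 - 1*(-7))) + 24 = 78*(68 + (-34 - 1*(-7))) + 24 = 78*(68 + (-34 + 7)) + 24 = 78*(68 - 27) + 24 = 78*41 + 24 = 3198 + 24 = 3222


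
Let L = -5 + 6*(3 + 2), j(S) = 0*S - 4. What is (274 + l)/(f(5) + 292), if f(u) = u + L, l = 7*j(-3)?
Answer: 123/161 ≈ 0.76398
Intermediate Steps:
j(S) = -4 (j(S) = 0 - 4 = -4)
L = 25 (L = -5 + 6*5 = -5 + 30 = 25)
l = -28 (l = 7*(-4) = -28)
f(u) = 25 + u (f(u) = u + 25 = 25 + u)
(274 + l)/(f(5) + 292) = (274 - 28)/((25 + 5) + 292) = 246/(30 + 292) = 246/322 = 246*(1/322) = 123/161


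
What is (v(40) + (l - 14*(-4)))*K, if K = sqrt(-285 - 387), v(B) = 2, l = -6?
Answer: 208*I*sqrt(42) ≈ 1348.0*I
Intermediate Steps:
K = 4*I*sqrt(42) (K = sqrt(-672) = 4*I*sqrt(42) ≈ 25.923*I)
(v(40) + (l - 14*(-4)))*K = (2 + (-6 - 14*(-4)))*(4*I*sqrt(42)) = (2 + (-6 + 56))*(4*I*sqrt(42)) = (2 + 50)*(4*I*sqrt(42)) = 52*(4*I*sqrt(42)) = 208*I*sqrt(42)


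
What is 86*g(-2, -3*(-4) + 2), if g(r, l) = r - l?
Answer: -1376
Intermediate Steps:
86*g(-2, -3*(-4) + 2) = 86*(-2 - (-3*(-4) + 2)) = 86*(-2 - (12 + 2)) = 86*(-2 - 1*14) = 86*(-2 - 14) = 86*(-16) = -1376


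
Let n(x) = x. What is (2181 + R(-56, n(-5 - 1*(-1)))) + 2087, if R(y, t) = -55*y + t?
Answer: 7344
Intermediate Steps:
R(y, t) = t - 55*y
(2181 + R(-56, n(-5 - 1*(-1)))) + 2087 = (2181 + ((-5 - 1*(-1)) - 55*(-56))) + 2087 = (2181 + ((-5 + 1) + 3080)) + 2087 = (2181 + (-4 + 3080)) + 2087 = (2181 + 3076) + 2087 = 5257 + 2087 = 7344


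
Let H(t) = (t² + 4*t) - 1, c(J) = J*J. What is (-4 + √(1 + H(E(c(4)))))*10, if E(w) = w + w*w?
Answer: -40 + 80*√1173 ≈ 2699.9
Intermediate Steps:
c(J) = J²
E(w) = w + w²
H(t) = -1 + t² + 4*t
(-4 + √(1 + H(E(c(4)))))*10 = (-4 + √(1 + (-1 + (4²*(1 + 4²))² + 4*(4²*(1 + 4²)))))*10 = (-4 + √(1 + (-1 + (16*(1 + 16))² + 4*(16*(1 + 16)))))*10 = (-4 + √(1 + (-1 + (16*17)² + 4*(16*17))))*10 = (-4 + √(1 + (-1 + 272² + 4*272)))*10 = (-4 + √(1 + (-1 + 73984 + 1088)))*10 = (-4 + √(1 + 75071))*10 = (-4 + √75072)*10 = (-4 + 8*√1173)*10 = -40 + 80*√1173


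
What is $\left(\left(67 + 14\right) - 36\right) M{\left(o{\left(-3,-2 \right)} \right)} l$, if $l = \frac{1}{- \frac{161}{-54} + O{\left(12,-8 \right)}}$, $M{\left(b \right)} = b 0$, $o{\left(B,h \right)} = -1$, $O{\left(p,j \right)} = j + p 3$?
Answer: $0$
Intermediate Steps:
$O{\left(p,j \right)} = j + 3 p$
$M{\left(b \right)} = 0$
$l = \frac{54}{1673}$ ($l = \frac{1}{- \frac{161}{-54} + \left(-8 + 3 \cdot 12\right)} = \frac{1}{\left(-161\right) \left(- \frac{1}{54}\right) + \left(-8 + 36\right)} = \frac{1}{\frac{161}{54} + 28} = \frac{1}{\frac{1673}{54}} = \frac{54}{1673} \approx 0.032277$)
$\left(\left(67 + 14\right) - 36\right) M{\left(o{\left(-3,-2 \right)} \right)} l = \left(\left(67 + 14\right) - 36\right) 0 \cdot \frac{54}{1673} = \left(81 - 36\right) 0 \cdot \frac{54}{1673} = 45 \cdot 0 \cdot \frac{54}{1673} = 0 \cdot \frac{54}{1673} = 0$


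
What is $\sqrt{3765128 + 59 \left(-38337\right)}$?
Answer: $\sqrt{1503245} \approx 1226.1$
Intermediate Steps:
$\sqrt{3765128 + 59 \left(-38337\right)} = \sqrt{3765128 - 2261883} = \sqrt{1503245}$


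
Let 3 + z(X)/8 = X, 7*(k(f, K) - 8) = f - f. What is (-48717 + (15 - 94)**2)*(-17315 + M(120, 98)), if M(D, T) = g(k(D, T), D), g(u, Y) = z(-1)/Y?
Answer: 11032249004/15 ≈ 7.3548e+8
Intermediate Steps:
k(f, K) = 8 (k(f, K) = 8 + (f - f)/7 = 8 + (1/7)*0 = 8 + 0 = 8)
z(X) = -24 + 8*X
g(u, Y) = -32/Y (g(u, Y) = (-24 + 8*(-1))/Y = (-24 - 8)/Y = -32/Y)
M(D, T) = -32/D
(-48717 + (15 - 94)**2)*(-17315 + M(120, 98)) = (-48717 + (15 - 94)**2)*(-17315 - 32/120) = (-48717 + (-79)**2)*(-17315 - 32*1/120) = (-48717 + 6241)*(-17315 - 4/15) = -42476*(-259729/15) = 11032249004/15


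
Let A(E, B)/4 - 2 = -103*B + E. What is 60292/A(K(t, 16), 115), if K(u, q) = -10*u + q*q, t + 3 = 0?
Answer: -15073/11557 ≈ -1.3042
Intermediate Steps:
t = -3 (t = -3 + 0 = -3)
K(u, q) = q² - 10*u (K(u, q) = -10*u + q² = q² - 10*u)
A(E, B) = 8 - 412*B + 4*E (A(E, B) = 8 + 4*(-103*B + E) = 8 + 4*(E - 103*B) = 8 + (-412*B + 4*E) = 8 - 412*B + 4*E)
60292/A(K(t, 16), 115) = 60292/(8 - 412*115 + 4*(16² - 10*(-3))) = 60292/(8 - 47380 + 4*(256 + 30)) = 60292/(8 - 47380 + 4*286) = 60292/(8 - 47380 + 1144) = 60292/(-46228) = 60292*(-1/46228) = -15073/11557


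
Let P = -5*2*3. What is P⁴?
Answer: 810000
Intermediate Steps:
P = -30 (P = -10*3 = -30)
P⁴ = (-30)⁴ = 810000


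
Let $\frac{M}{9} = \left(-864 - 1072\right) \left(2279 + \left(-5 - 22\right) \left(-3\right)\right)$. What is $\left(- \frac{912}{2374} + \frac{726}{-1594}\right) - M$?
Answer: $\frac{38901728350647}{946039} \approx 4.1121 \cdot 10^{7}$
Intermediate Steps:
$M = -41120640$ ($M = 9 \left(-864 - 1072\right) \left(2279 + \left(-5 - 22\right) \left(-3\right)\right) = 9 \left(- 1936 \left(2279 - -81\right)\right) = 9 \left(- 1936 \left(2279 + 81\right)\right) = 9 \left(\left(-1936\right) 2360\right) = 9 \left(-4568960\right) = -41120640$)
$\left(- \frac{912}{2374} + \frac{726}{-1594}\right) - M = \left(- \frac{912}{2374} + \frac{726}{-1594}\right) - -41120640 = \left(\left(-912\right) \frac{1}{2374} + 726 \left(- \frac{1}{1594}\right)\right) + 41120640 = \left(- \frac{456}{1187} - \frac{363}{797}\right) + 41120640 = - \frac{794313}{946039} + 41120640 = \frac{38901728350647}{946039}$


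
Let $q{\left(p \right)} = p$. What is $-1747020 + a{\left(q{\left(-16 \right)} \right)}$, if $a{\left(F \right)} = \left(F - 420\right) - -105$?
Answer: $-1747351$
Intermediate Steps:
$a{\left(F \right)} = -315 + F$ ($a{\left(F \right)} = \left(F - 420\right) + 105 = \left(-420 + F\right) + 105 = -315 + F$)
$-1747020 + a{\left(q{\left(-16 \right)} \right)} = -1747020 - 331 = -1747351$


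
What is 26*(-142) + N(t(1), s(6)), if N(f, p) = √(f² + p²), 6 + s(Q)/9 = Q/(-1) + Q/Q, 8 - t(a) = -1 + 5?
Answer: -3692 + √9817 ≈ -3592.9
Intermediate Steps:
t(a) = 4 (t(a) = 8 - (-1 + 5) = 8 - 1*4 = 8 - 4 = 4)
s(Q) = -45 - 9*Q (s(Q) = -54 + 9*(Q/(-1) + Q/Q) = -54 + 9*(Q*(-1) + 1) = -54 + 9*(-Q + 1) = -54 + 9*(1 - Q) = -54 + (9 - 9*Q) = -45 - 9*Q)
26*(-142) + N(t(1), s(6)) = 26*(-142) + √(4² + (-45 - 9*6)²) = -3692 + √(16 + (-45 - 54)²) = -3692 + √(16 + (-99)²) = -3692 + √(16 + 9801) = -3692 + √9817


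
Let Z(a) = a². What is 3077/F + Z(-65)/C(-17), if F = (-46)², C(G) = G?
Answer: -8887791/35972 ≈ -247.08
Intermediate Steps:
F = 2116
3077/F + Z(-65)/C(-17) = 3077/2116 + (-65)²/(-17) = 3077*(1/2116) + 4225*(-1/17) = 3077/2116 - 4225/17 = -8887791/35972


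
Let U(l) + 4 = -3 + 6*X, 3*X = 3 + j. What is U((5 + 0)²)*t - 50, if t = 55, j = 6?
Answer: 555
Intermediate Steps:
X = 3 (X = (3 + 6)/3 = (⅓)*9 = 3)
U(l) = 11 (U(l) = -4 + (-3 + 6*3) = -4 + (-3 + 18) = -4 + 15 = 11)
U((5 + 0)²)*t - 50 = 11*55 - 50 = 605 - 50 = 555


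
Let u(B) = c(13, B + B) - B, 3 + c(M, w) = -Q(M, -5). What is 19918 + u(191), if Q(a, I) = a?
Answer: 19711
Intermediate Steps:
c(M, w) = -3 - M
u(B) = -16 - B (u(B) = (-3 - 1*13) - B = (-3 - 13) - B = -16 - B)
19918 + u(191) = 19918 + (-16 - 1*191) = 19918 + (-16 - 191) = 19918 - 207 = 19711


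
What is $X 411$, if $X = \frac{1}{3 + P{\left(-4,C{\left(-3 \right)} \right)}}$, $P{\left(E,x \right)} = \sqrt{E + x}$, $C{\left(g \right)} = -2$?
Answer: $\frac{411}{5} - \frac{137 i \sqrt{6}}{5} \approx 82.2 - 67.116 i$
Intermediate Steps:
$X = \frac{1}{3 + i \sqrt{6}}$ ($X = \frac{1}{3 + \sqrt{-4 - 2}} = \frac{1}{3 + \sqrt{-6}} = \frac{1}{3 + i \sqrt{6}} \approx 0.2 - 0.1633 i$)
$X 411 = \left(\frac{1}{5} - \frac{i \sqrt{6}}{15}\right) 411 = \frac{411}{5} - \frac{137 i \sqrt{6}}{5}$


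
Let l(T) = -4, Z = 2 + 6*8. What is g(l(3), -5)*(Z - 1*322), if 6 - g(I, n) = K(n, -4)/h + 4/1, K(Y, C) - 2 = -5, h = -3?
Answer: -272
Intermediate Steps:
Z = 50 (Z = 2 + 48 = 50)
K(Y, C) = -3 (K(Y, C) = 2 - 5 = -3)
g(I, n) = 1 (g(I, n) = 6 - (-3/(-3) + 4/1) = 6 - (-3*(-1/3) + 4*1) = 6 - (1 + 4) = 6 - 1*5 = 6 - 5 = 1)
g(l(3), -5)*(Z - 1*322) = 1*(50 - 1*322) = 1*(50 - 322) = 1*(-272) = -272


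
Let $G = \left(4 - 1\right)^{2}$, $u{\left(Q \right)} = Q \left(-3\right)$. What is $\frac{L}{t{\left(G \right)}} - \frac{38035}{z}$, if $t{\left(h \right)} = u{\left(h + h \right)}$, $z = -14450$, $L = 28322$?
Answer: $- \frac{40719901}{78030} \approx -521.85$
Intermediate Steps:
$u{\left(Q \right)} = - 3 Q$
$G = 9$ ($G = 3^{2} = 9$)
$t{\left(h \right)} = - 6 h$ ($t{\left(h \right)} = - 3 \left(h + h\right) = - 3 \cdot 2 h = - 6 h$)
$\frac{L}{t{\left(G \right)}} - \frac{38035}{z} = \frac{28322}{\left(-6\right) 9} - \frac{38035}{-14450} = \frac{28322}{-54} - - \frac{7607}{2890} = 28322 \left(- \frac{1}{54}\right) + \frac{7607}{2890} = - \frac{14161}{27} + \frac{7607}{2890} = - \frac{40719901}{78030}$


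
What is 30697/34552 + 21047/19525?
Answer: 1326574869/674627800 ≈ 1.9664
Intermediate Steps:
30697/34552 + 21047/19525 = 1326574869/674627800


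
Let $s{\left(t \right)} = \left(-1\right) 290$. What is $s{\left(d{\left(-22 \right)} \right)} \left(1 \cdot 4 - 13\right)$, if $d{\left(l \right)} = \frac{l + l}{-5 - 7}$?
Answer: $2610$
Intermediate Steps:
$d{\left(l \right)} = - \frac{l}{6}$ ($d{\left(l \right)} = \frac{2 l}{-12} = 2 l \left(- \frac{1}{12}\right) = - \frac{l}{6}$)
$s{\left(t \right)} = -290$
$s{\left(d{\left(-22 \right)} \right)} \left(1 \cdot 4 - 13\right) = - 290 \left(1 \cdot 4 - 13\right) = - 290 \left(4 - 13\right) = \left(-290\right) \left(-9\right) = 2610$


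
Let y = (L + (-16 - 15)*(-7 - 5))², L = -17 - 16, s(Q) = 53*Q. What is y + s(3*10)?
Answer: 116511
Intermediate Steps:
L = -33
y = 114921 (y = (-33 + (-16 - 15)*(-7 - 5))² = (-33 - 31*(-12))² = (-33 + 372)² = 339² = 114921)
y + s(3*10) = 114921 + 53*(3*10) = 114921 + 53*30 = 114921 + 1590 = 116511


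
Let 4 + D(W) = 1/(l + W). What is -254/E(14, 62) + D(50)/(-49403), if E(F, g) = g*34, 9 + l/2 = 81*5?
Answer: -1319827896/10960895401 ≈ -0.12041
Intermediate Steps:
l = 792 (l = -18 + 2*(81*5) = -18 + 2*405 = -18 + 810 = 792)
D(W) = -4 + 1/(792 + W)
E(F, g) = 34*g
-254/E(14, 62) + D(50)/(-49403) = -254/(34*62) + ((-3167 - 4*50)/(792 + 50))/(-49403) = -254/2108 + ((-3167 - 200)/842)*(-1/49403) = -254*1/2108 + ((1/842)*(-3367))*(-1/49403) = -127/1054 - 3367/842*(-1/49403) = -127/1054 + 3367/41597326 = -1319827896/10960895401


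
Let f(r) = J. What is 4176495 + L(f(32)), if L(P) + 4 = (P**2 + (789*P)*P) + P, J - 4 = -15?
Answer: 4272070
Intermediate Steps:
J = -11 (J = 4 - 15 = -11)
f(r) = -11
L(P) = -4 + P + 790*P**2 (L(P) = -4 + ((P**2 + (789*P)*P) + P) = -4 + ((P**2 + 789*P**2) + P) = -4 + (790*P**2 + P) = -4 + (P + 790*P**2) = -4 + P + 790*P**2)
4176495 + L(f(32)) = 4176495 + (-4 - 11 + 790*(-11)**2) = 4176495 + (-4 - 11 + 790*121) = 4176495 + (-4 - 11 + 95590) = 4176495 + 95575 = 4272070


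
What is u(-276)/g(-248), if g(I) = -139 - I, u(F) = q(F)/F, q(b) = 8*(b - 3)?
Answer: 186/2507 ≈ 0.074192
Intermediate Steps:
q(b) = -24 + 8*b (q(b) = 8*(-3 + b) = -24 + 8*b)
u(F) = (-24 + 8*F)/F
u(-276)/g(-248) = (8 - 24/(-276))/(-139 - 1*(-248)) = (8 - 24*(-1/276))/(-139 + 248) = (8 + 2/23)/109 = (186/23)*(1/109) = 186/2507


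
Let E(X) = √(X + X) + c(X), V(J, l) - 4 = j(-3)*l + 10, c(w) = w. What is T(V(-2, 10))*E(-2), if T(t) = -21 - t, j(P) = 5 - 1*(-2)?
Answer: 210 - 210*I ≈ 210.0 - 210.0*I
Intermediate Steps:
j(P) = 7 (j(P) = 5 + 2 = 7)
V(J, l) = 14 + 7*l (V(J, l) = 4 + (7*l + 10) = 4 + (10 + 7*l) = 14 + 7*l)
E(X) = X + √2*√X (E(X) = √(X + X) + X = √(2*X) + X = √2*√X + X = X + √2*√X)
T(V(-2, 10))*E(-2) = (-21 - (14 + 7*10))*(-2 + √2*√(-2)) = (-21 - (14 + 70))*(-2 + √2*(I*√2)) = (-21 - 1*84)*(-2 + 2*I) = (-21 - 84)*(-2 + 2*I) = -105*(-2 + 2*I) = 210 - 210*I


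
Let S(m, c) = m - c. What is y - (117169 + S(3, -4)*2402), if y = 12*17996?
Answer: 81969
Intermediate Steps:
y = 215952
y - (117169 + S(3, -4)*2402) = 215952 - (117169 + (3 - 1*(-4))*2402) = 215952 - (117169 + (3 + 4)*2402) = 215952 - (117169 + 7*2402) = 215952 - (117169 + 16814) = 215952 - 1*133983 = 215952 - 133983 = 81969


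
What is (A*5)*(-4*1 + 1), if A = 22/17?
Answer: -330/17 ≈ -19.412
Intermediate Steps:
A = 22/17 (A = 22*(1/17) = 22/17 ≈ 1.2941)
(A*5)*(-4*1 + 1) = ((22/17)*5)*(-4*1 + 1) = 110*(-4 + 1)/17 = (110/17)*(-3) = -330/17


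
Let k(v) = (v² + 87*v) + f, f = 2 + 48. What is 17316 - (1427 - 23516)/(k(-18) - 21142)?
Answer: 386713455/22334 ≈ 17315.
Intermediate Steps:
f = 50
k(v) = 50 + v² + 87*v (k(v) = (v² + 87*v) + 50 = 50 + v² + 87*v)
17316 - (1427 - 23516)/(k(-18) - 21142) = 17316 - (1427 - 23516)/((50 + (-18)² + 87*(-18)) - 21142) = 17316 - (-22089)/((50 + 324 - 1566) - 21142) = 17316 - (-22089)/(-1192 - 21142) = 17316 - (-22089)/(-22334) = 17316 - (-22089)*(-1)/22334 = 17316 - 1*22089/22334 = 17316 - 22089/22334 = 386713455/22334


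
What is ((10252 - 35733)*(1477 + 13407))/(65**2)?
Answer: -379259204/4225 ≈ -89766.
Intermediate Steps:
((10252 - 35733)*(1477 + 13407))/(65**2) = -25481*14884/4225 = -379259204*1/4225 = -379259204/4225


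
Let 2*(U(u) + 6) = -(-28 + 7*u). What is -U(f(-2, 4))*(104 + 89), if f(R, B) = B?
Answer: 1158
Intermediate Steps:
U(u) = 8 - 7*u/2 (U(u) = -6 + (-(-28 + 7*u))/2 = -6 + (-7*(-4 + u))/2 = -6 + (28 - 7*u)/2 = -6 + (14 - 7*u/2) = 8 - 7*u/2)
-U(f(-2, 4))*(104 + 89) = -(8 - 7/2*4)*(104 + 89) = -(8 - 14)*193 = -(-6)*193 = -1*(-1158) = 1158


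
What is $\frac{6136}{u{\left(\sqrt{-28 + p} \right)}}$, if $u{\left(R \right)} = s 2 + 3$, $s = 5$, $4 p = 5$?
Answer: $472$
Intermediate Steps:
$p = \frac{5}{4}$ ($p = \frac{1}{4} \cdot 5 = \frac{5}{4} \approx 1.25$)
$u{\left(R \right)} = 13$ ($u{\left(R \right)} = 5 \cdot 2 + 3 = 10 + 3 = 13$)
$\frac{6136}{u{\left(\sqrt{-28 + p} \right)}} = \frac{6136}{13} = 6136 \cdot \frac{1}{13} = 472$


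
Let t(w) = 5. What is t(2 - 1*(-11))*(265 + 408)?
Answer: 3365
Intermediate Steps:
t(2 - 1*(-11))*(265 + 408) = 5*(265 + 408) = 5*673 = 3365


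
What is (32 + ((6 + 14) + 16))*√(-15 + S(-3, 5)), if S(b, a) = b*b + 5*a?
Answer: 68*√19 ≈ 296.41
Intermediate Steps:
S(b, a) = b² + 5*a
(32 + ((6 + 14) + 16))*√(-15 + S(-3, 5)) = (32 + ((6 + 14) + 16))*√(-15 + ((-3)² + 5*5)) = (32 + (20 + 16))*√(-15 + (9 + 25)) = (32 + 36)*√(-15 + 34) = 68*√19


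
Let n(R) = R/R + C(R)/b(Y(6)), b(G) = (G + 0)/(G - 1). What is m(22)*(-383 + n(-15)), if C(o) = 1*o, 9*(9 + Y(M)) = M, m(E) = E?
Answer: -43868/5 ≈ -8773.6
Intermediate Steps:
Y(M) = -9 + M/9
C(o) = o
b(G) = G/(-1 + G)
n(R) = 1 + 28*R/25 (n(R) = R/R + R/(((-9 + (1/9)*6)/(-1 + (-9 + (1/9)*6)))) = 1 + R/(((-9 + 2/3)/(-1 + (-9 + 2/3)))) = 1 + R/((-25/(3*(-1 - 25/3)))) = 1 + R/((-25/(3*(-28/3)))) = 1 + R/((-25/3*(-3/28))) = 1 + R/(25/28) = 1 + R*(28/25) = 1 + 28*R/25)
m(22)*(-383 + n(-15)) = 22*(-383 + (1 + (28/25)*(-15))) = 22*(-383 + (1 - 84/5)) = 22*(-383 - 79/5) = 22*(-1994/5) = -43868/5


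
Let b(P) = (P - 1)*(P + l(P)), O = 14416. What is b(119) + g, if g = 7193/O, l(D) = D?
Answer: 404866137/14416 ≈ 28085.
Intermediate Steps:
b(P) = 2*P*(-1 + P) (b(P) = (P - 1)*(P + P) = (-1 + P)*(2*P) = 2*P*(-1 + P))
g = 7193/14416 ≈ 0.49896
b(119) + g = 2*119*(-1 + 119) + 7193/14416 = 2*119*118 + 7193/14416 = 28084 + 7193/14416 = 404866137/14416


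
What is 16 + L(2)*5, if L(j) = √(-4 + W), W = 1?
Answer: 16 + 5*I*√3 ≈ 16.0 + 8.6602*I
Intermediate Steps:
L(j) = I*√3 (L(j) = √(-4 + 1) = √(-3) = I*√3)
16 + L(2)*5 = 16 + (I*√3)*5 = 16 + 5*I*√3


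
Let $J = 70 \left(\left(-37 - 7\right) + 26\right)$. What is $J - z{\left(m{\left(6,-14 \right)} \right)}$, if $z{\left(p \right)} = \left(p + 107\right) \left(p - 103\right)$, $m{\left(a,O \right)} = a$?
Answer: $9701$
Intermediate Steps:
$z{\left(p \right)} = \left(-103 + p\right) \left(107 + p\right)$ ($z{\left(p \right)} = \left(107 + p\right) \left(-103 + p\right) = \left(-103 + p\right) \left(107 + p\right)$)
$J = -1260$ ($J = 70 \left(\left(-37 - 7\right) + 26\right) = 70 \left(-44 + 26\right) = 70 \left(-18\right) = -1260$)
$J - z{\left(m{\left(6,-14 \right)} \right)} = -1260 - \left(-11021 + 6^{2} + 4 \cdot 6\right) = -1260 - \left(-11021 + 36 + 24\right) = -1260 - -10961 = -1260 + 10961 = 9701$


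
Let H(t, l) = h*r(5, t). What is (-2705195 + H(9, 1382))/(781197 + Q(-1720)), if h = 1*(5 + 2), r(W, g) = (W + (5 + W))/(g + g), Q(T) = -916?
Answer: -16231135/4681686 ≈ -3.4669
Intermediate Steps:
r(W, g) = (5 + 2*W)/(2*g) (r(W, g) = (5 + 2*W)/((2*g)) = (5 + 2*W)*(1/(2*g)) = (5 + 2*W)/(2*g))
h = 7 (h = 1*7 = 7)
H(t, l) = 105/(2*t) (H(t, l) = 7*((5/2 + 5)/t) = 7*((15/2)/t) = 7*(15/(2*t)) = 105/(2*t))
(-2705195 + H(9, 1382))/(781197 + Q(-1720)) = (-2705195 + (105/2)/9)/(781197 - 916) = (-2705195 + (105/2)*(⅑))/780281 = (-2705195 + 35/6)*(1/780281) = -16231135/6*1/780281 = -16231135/4681686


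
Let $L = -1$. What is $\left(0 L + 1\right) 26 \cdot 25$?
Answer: $650$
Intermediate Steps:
$\left(0 L + 1\right) 26 \cdot 25 = \left(0 \left(-1\right) + 1\right) 26 \cdot 25 = \left(0 + 1\right) 26 \cdot 25 = 1 \cdot 26 \cdot 25 = 26 \cdot 25 = 650$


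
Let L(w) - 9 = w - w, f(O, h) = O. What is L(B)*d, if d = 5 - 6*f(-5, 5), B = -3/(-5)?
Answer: 315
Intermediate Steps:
B = 3/5 (B = -3*(-1/5) = 3/5 ≈ 0.60000)
L(w) = 9 (L(w) = 9 + (w - w) = 9 + 0 = 9)
d = 35 (d = 5 - 6*(-5) = 5 + 30 = 35)
L(B)*d = 9*35 = 315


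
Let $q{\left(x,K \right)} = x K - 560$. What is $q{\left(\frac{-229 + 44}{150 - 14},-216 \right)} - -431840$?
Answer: $\frac{7336755}{17} \approx 4.3157 \cdot 10^{5}$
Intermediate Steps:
$q{\left(x,K \right)} = -560 + K x$ ($q{\left(x,K \right)} = K x - 560 = -560 + K x$)
$q{\left(\frac{-229 + 44}{150 - 14},-216 \right)} - -431840 = \left(-560 - 216 \frac{-229 + 44}{150 - 14}\right) - -431840 = \left(-560 - 216 \left(- \frac{185}{136}\right)\right) + 431840 = \left(-560 - 216 \left(\left(-185\right) \frac{1}{136}\right)\right) + 431840 = \left(-560 - - \frac{4995}{17}\right) + 431840 = \left(-560 + \frac{4995}{17}\right) + 431840 = - \frac{4525}{17} + 431840 = \frac{7336755}{17}$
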